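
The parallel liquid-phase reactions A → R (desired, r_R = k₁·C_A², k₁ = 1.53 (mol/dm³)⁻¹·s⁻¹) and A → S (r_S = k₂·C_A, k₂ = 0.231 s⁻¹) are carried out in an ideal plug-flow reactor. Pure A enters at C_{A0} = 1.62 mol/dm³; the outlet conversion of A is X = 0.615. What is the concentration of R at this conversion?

0.871 mol/dm³

C_A = C_{A0}(1−X) = 0.6237 mol/dm³.
Along a PFR/batch, dC_S/dC_A = −r_S/(r_R+r_S) = −k₂/(k₂+k₁·C_A).
Integrating from C_{A0} to C_A: C_S = (0.231/1.53)·ln[(0.231+1.53·1.62)/(0.231+1.53·0.624)] = 0.1510·ln(2.710/1.185) = 0.1248 mol/dm³.
Then C_R = (C_{A0}−C_A) − C_S = 0.9963 − 0.1248 = 0.8715 mol/dm³.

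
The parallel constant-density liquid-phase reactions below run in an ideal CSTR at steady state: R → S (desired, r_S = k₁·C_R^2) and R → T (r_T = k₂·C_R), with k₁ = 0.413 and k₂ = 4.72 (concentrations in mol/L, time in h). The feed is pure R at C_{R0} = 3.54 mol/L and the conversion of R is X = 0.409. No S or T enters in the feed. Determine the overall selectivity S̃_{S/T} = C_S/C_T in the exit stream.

Exit C_R = C_{R0}(1−X) = 3.54×0.591 = 2.092 mol/L.
In a CSTR the entire volume is at exit conditions, so r_S = 0.413×2.092^2 = 1.808 and r_T = 4.72×2.092 = 9.875.
Overall selectivity = C_S/C_T = r_Sτ/(r_Tτ) = r_S/r_T = 0.183.

0.183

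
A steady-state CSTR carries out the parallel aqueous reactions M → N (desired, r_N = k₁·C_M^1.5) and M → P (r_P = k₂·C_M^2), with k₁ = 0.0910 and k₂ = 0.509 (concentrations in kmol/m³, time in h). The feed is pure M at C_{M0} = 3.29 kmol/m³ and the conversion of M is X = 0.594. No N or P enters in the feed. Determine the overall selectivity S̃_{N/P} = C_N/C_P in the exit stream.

Exit C_M = C_{M0}(1−X) = 3.29×0.406 = 1.336 kmol/m³.
A CSTR operates uniformly at the exit composition, giving r_N = 0.1405 and r_P = 0.9082 (each k·C_M^n at C_M = 1.336).
Overall selectivity = C_N/C_P = r_Nτ/(r_Pτ) = r_N/r_P = 0.155.

0.155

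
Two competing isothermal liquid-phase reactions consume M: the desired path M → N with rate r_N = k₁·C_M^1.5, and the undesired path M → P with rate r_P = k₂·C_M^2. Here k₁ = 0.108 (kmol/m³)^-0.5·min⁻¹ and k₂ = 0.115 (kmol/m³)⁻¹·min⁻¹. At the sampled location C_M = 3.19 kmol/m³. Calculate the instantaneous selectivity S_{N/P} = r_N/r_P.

0.526

S_{N/P} = r_N/r_P = (k₁·C_M^1.5)/(k₂·C_M^2) = (k₁/k₂)·C_M^-0.5.
= (0.108×3.190^1.5) / (0.115×3.190^2) = 0.6153/1.170 = 0.526.
The undesired path is higher order in M, so low C_M (CSTR or dilute feed) favours N.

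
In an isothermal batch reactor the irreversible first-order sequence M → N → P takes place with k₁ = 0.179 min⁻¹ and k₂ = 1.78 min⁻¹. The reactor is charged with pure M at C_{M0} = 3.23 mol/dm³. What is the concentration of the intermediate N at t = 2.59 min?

0.224 mol/dm³

Solving the coupled first-order balances gives C_N(t) = [k₁/(k₂−k₁)]·C_{M0}·(e^(−k₁t) − e^(−k₂t)).
e^(−k₁t) = e^(−0.179×2.59) = e^(−0.4636) = 0.6290; e^(−k₂t) = e^(−4.610) = 0.009950.
C_N = 0.179×3.23/(1.78−0.179) × (0.6290−0.009950) = 0.3611×0.6191 = 0.2236 mol/dm³.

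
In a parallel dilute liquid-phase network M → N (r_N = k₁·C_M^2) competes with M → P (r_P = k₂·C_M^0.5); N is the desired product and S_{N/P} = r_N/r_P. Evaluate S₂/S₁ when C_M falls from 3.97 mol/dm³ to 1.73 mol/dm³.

S_{N/P} = (k₁/k₂)·C_M^1.5, so S₂/S₁ = (C_{M,2}/C_{M,1})^1.5.
= (1.73/3.97)^1.5 = (0.4358)^1.5 = 0.288.
Selectivity toward N falls as C_M falls — high-concentration operation is favoured.

0.288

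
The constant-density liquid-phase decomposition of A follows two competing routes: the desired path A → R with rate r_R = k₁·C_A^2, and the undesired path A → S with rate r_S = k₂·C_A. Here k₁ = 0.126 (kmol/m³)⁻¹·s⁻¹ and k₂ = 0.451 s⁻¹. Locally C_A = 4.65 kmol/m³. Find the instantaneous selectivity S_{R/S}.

S_{R/S} = r_R/r_S = (k₁·C_A^2)/(k₂·C_A) = (k₁/k₂)·C_A.
= (0.126×4.650^2) / (0.451×4.650) = 2.724/2.097 = 1.30.

1.30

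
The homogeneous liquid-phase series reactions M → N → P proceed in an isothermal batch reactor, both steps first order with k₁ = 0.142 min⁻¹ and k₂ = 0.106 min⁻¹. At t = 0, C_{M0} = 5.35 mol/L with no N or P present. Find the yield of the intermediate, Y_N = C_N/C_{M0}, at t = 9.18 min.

The intermediate concentration in a first-order A→B→C sequence is C_N = k₁C_{M0}(e^(−k₁t) − e^(−k₂t))/(k₂−k₁).
e^(−k₁t) = e^(−0.142×9.18) = e^(−1.304) = 0.2716; e^(−k₂t) = e^(−0.9731) = 0.3779.
C_N = 0.142×5.35/(0.106−0.142) × (0.2716−0.3779) = (-21.10)×(-0.1064) = 2.244 mol/L.
Y_N = C_N/C_{M0} = 2.244/5.35 = 0.420.

0.420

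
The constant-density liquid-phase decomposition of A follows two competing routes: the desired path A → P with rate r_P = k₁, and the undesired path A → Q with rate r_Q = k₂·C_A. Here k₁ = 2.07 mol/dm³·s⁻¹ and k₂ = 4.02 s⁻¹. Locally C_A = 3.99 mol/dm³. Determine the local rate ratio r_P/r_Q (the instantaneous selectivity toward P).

S_{P/Q} = r_P/r_Q = (k₁)/(k₂·C_A) = (k₁/k₂)·C_A⁻¹.
= (2.07) / (4.02×3.990) = 2.070/16.04 = 0.129.

0.129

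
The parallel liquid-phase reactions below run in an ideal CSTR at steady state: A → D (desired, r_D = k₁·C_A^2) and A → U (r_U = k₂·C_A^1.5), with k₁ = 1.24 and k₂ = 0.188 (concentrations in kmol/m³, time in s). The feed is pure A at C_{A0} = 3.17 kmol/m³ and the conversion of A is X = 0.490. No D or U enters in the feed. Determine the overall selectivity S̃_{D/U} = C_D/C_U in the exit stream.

8.39

Exit C_A = C_{A0}(1−X) = 3.17×0.510 = 1.617 kmol/m³.
Rates in a CSTR are evaluated at the outlet concentration: r_D = 1.24×1.617^2 = 3.241, r_U = 0.188×1.617^1.5 = 0.3865.
Overall selectivity = C_D/C_U = r_Dτ/(r_Uτ) = r_D/r_U = 8.39.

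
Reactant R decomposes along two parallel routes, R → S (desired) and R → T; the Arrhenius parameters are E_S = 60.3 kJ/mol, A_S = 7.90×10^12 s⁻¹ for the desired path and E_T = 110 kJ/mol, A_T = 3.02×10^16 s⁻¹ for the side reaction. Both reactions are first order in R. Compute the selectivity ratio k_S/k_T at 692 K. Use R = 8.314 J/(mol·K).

1.48

With equal orders, S_{S/T} = k_S/k_T = (A_S/A_T)·exp[(E_T−E_S)/(RT)].
(E_T−E_S)/(RT) = (110−60.3)×10³/(8.314×692) = 49700/5753 = 8.639.
k_S/k_T = (7.90×10^12/3.02×10^16)·exp(8.639) = 2.616×10^-4 × 5645 = 1.48.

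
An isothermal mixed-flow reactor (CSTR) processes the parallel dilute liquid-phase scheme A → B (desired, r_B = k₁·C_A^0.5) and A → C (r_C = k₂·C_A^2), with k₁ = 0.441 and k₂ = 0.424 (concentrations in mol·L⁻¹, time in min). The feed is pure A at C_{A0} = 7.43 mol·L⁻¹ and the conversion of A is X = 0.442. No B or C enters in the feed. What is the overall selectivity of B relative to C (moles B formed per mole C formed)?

Exit C_A = C_{A0}(1−X) = 7.43×0.558 = 4.146 mol·L⁻¹.
A CSTR operates uniformly at the exit composition, giving r_B = 0.8979 and r_C = 7.288 (each k·C_A^n at C_A = 4.146).
Overall selectivity = C_B/C_C = r_Bτ/(r_Cτ) = r_B/r_C = 0.123.

0.123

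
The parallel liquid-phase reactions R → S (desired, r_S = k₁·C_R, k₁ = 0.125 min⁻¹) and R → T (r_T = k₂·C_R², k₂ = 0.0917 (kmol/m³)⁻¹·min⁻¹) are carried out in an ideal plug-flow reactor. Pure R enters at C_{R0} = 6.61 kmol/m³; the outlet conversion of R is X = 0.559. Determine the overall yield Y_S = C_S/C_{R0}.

C_R = C_{R0}(1−X) = 2.915 kmol/m³.
Along a PFR/batch, dC_S/dC_R = −r_S/(r_S+r_T) = −k₁/(k₁+k₂·C_R).
Integrating from C_{R0} to C_R: C_S = (0.125/0.0917)·ln[(0.125+0.0917·6.61)/(0.125+0.0917·2.92)] = 1.363·ln(0.7311/0.3923) = 0.8486 kmol/m³.
Y_S = C_S/C_{R0} = 0.8486/6.61 = 0.128.

0.128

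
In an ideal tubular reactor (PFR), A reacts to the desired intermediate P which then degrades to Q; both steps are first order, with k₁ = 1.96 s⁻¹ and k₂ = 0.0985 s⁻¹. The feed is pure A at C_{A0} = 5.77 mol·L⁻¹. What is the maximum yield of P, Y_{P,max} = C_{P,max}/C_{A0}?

0.854

At the optimum, C_{P,max}/C_{A0} = (k₁/k₂)^[k₂/(k₂−k₁)].
= (1.96/0.0985)^(0.0985/(0.0985−1.96)) = (19.90)^(-0.05291) = 0.8536.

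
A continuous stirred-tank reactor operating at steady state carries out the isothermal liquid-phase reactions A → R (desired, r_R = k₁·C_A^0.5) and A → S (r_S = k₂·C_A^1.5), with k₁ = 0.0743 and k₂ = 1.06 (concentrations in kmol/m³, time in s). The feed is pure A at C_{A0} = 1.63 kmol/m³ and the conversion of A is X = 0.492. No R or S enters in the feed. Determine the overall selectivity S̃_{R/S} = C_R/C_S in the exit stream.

0.0847

Exit C_A = C_{A0}(1−X) = 1.63×0.508 = 0.8280 kmol/m³.
A CSTR operates uniformly at the exit composition, giving r_R = 0.06761 and r_S = 0.7987 (each k·C_A^n at C_A = 0.8280).
Overall selectivity = C_R/C_S = r_Rτ/(r_Sτ) = r_R/r_S = 0.0847.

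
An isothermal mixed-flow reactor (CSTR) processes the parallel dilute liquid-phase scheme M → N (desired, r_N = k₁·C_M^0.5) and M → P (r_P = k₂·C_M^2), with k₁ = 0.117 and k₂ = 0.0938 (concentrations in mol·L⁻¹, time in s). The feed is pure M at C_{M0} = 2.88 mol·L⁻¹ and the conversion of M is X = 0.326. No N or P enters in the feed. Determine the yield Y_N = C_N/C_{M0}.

Exit C_M = C_{M0}(1−X) = 2.88×0.674 = 1.941 mol·L⁻¹.
A CSTR operates uniformly at the exit composition, giving r_N = 0.1630 and r_P = 0.3534 (each k·C_M^n at C_M = 1.941).
Fraction of consumed M going to N: r_N/(r_N+r_P) = 0.3156.
C_N = 0.3156·C_{M0}·X = 0.3156×2.88×0.326 = 0.296 mol·L⁻¹; Y_N = C_N/C_{M0} = 0.103.

0.103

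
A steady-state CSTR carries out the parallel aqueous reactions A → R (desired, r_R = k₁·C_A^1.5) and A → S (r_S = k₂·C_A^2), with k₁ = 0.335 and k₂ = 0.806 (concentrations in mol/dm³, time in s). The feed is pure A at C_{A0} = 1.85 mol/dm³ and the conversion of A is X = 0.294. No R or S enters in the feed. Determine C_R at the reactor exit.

0.145 mol/dm³

Exit C_A = C_{A0}(1−X) = 1.85×0.706 = 1.306 mol/dm³.
In a CSTR the entire volume is at exit conditions, so r_R = 0.335×1.306^1.5 = 0.5000 and r_S = 0.806×1.306^2 = 1.375.
Fraction of consumed A going to R: r_R/(r_R+r_S) = 0.2667.
C_R = 0.2667·C_{A0}·X = 0.2667×1.85×0.294 = 0.145 mol/dm³.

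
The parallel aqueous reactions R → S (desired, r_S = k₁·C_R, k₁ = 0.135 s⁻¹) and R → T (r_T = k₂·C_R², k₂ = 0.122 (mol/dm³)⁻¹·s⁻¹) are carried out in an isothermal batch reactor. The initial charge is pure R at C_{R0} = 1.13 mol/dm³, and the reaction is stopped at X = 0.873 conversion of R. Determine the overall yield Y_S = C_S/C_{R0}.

C_R = C_{R0}(1−X) = 0.1435 mol/dm³.
Along a PFR/batch, dC_S/dC_R = −r_S/(r_S+r_T) = −k₁/(k₁+k₂·C_R).
Integrating from C_{R0} to C_R: C_S = (0.135/0.122)·ln[(0.135+0.122·1.13)/(0.135+0.122·0.144)] = 1.107·ln(0.2729/0.1525) = 0.6437 mol/dm³.
Y_S = C_S/C_{R0} = 0.6437/1.13 = 0.570.

0.570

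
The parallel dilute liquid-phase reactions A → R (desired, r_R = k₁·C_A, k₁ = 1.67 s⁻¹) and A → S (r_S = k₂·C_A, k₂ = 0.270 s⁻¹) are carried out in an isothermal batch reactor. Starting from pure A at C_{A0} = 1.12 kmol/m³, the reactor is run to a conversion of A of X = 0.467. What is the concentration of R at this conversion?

C_A = C_{A0}(1−X) = 0.5970 kmol/m³.
Both paths are first order in A, so the instantaneous fraction to R is constant: dC_R/d(−C_A) = k₁/(k₁+k₂) = 0.8608.
C_R = 0.8608·(C_{A0}−C_A) = 0.8608×0.5230 = 0.450 kmol/m³.

0.450 kmol/m³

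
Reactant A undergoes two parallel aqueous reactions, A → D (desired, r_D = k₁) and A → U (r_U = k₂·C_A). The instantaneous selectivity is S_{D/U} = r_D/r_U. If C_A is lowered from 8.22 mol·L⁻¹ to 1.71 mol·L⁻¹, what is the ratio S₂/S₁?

S_{D/U} = (k₁/k₂)·C_A⁻¹, so S₂/S₁ = (C_{A,2}/C_{A,1})⁻¹.
= 8.22/1.71 = 4.81.
Selectivity toward D rises as C_A falls — low-concentration operation is favoured.

4.81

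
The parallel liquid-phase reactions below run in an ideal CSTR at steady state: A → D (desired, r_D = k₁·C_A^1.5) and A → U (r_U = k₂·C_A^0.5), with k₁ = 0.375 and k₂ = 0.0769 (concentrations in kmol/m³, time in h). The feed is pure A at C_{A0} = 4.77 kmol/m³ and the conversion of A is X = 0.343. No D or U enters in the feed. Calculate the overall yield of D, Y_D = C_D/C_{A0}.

Exit C_A = C_{A0}(1−X) = 4.77×0.657 = 3.134 kmol/m³.
A CSTR operates uniformly at the exit composition, giving r_D = 2.080 and r_U = 0.1361 (each k·C_A^n at C_A = 3.134).
Fraction of consumed A going to D: r_D/(r_D+r_U) = 0.9386.
C_D = 0.9386·C_{A0}·X = 0.9386×4.77×0.343 = 1.54 kmol/m³; Y_D = C_D/C_{A0} = 0.322.

0.322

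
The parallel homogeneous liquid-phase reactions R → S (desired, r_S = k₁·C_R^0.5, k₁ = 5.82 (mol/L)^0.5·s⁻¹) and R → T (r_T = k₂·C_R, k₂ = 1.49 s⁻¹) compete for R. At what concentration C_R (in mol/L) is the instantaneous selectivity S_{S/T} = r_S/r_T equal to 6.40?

S_{S/T} = (k₁/k₂)·C_R^-0.5 ⇒ C_R = (S·k₂/k₁)^(-2).
= (6.40×1.49/5.82)^(-2) = (1.638)^(-2) = 0.372 mol/L.

0.372 mol/L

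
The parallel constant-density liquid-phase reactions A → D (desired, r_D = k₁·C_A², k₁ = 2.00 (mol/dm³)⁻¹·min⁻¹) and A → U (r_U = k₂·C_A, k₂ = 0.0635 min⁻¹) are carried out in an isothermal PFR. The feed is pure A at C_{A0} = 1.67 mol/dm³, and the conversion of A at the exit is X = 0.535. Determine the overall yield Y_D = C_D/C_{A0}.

C_A = C_{A0}(1−X) = 0.7765 mol/dm³.
Along a PFR/batch, dC_U/dC_A = −r_U/(r_D+r_U) = −k₂/(k₂+k₁·C_A).
Integrating from C_{A0} to C_A: C_U = (0.0635/2.00)·ln[(0.0635+2.00·1.67)/(0.0635+2.00·0.777)] = 0.03175·ln(3.403/1.617) = 0.02364 mol/dm³.
Then C_D = (C_{A0}−C_A) − C_U = 0.8934 − 0.02364 = 0.8698 mol/dm³.
Y_D = C_D/C_{A0} = 0.8698/1.67 = 0.521.

0.521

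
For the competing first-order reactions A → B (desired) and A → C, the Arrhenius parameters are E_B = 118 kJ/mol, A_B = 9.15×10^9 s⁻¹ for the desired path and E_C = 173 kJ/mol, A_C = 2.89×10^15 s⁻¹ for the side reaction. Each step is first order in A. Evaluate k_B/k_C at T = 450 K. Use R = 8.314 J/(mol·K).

k_B/k_C = (A_B/A_C)·exp[−(E_B−E_C)/(RT)] = (A_B/A_C)·exp[(E_C−E_B)/(RT)].
(E_C−E_B)/(RT) = (173−118)×10³/(8.314×450) = 55000/3741 = 14.70.
k_B/k_C = (9.15×10^9/2.89×10^15)·exp(14.70) = 3.166×10^-6 × 2.424×10^6 = 7.67.

7.67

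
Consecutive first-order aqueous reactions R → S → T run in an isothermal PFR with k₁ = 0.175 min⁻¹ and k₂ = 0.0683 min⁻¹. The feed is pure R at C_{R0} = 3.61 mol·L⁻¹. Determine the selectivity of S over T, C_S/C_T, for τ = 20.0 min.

0.614

For first-order series with pure R initially, C_S(τ) = k₁C_{R0}/(k₂−k₁)·(e^(−k₁τ) − e^(−k₂τ)).
e^(−k₁τ) = e^(−0.175×20.0) = e^(−3.500) = 0.03020; e^(−k₂τ) = e^(−1.366) = 0.2551.
C_S = 0.175×3.61/(0.0683−0.175) × (0.03020−0.2551) = (-5.921)×(-0.2249) = 1.332 mol·L⁻¹.
C_R = C_{R0}e^(−k₁τ) = 0.1090 mol·L⁻¹, so C_T = C_{R0}−C_R−C_S = 2.169 mol·L⁻¹; C_S/C_T = 0.614.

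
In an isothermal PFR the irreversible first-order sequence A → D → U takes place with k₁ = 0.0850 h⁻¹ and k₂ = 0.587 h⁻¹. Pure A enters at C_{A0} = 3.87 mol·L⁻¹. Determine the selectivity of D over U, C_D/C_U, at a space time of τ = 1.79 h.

1.57

For first-order series with pure A initially, C_D(τ) = k₁C_{A0}/(k₂−k₁)·(e^(−k₁τ) − e^(−k₂τ)).
e^(−k₁τ) = e^(−0.0850×1.79) = e^(−0.1522) = 0.8589; e^(−k₂τ) = e^(−1.051) = 0.3497.
C_D = 0.0850×3.87/(0.587−0.0850) × (0.8589−0.3497) = 0.6553×0.5092 = 0.3337 mol·L⁻¹.
C_A = C_{A0}e^(−k₁τ) = 3.324 mol·L⁻¹, so C_U = C_{A0}−C_A−C_D = 0.2126 mol·L⁻¹; C_D/C_U = 1.57.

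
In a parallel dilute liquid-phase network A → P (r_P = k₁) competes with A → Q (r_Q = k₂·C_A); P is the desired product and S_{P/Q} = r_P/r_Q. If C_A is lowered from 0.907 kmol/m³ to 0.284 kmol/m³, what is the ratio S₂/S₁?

S_{P/Q} = (k₁/k₂)·C_A⁻¹, so S₂/S₁ = (C_{A,2}/C_{A,1})⁻¹.
= 0.907/0.284 = 3.19.

3.19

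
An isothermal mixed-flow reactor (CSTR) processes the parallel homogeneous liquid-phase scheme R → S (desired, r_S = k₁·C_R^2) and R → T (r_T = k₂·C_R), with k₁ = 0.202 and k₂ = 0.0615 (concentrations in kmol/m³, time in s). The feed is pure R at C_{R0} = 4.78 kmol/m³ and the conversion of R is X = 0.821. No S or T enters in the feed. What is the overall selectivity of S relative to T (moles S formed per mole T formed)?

Exit C_R = C_{R0}(1−X) = 4.78×0.179 = 0.8556 kmol/m³.
A CSTR operates uniformly at the exit composition, giving r_S = 0.1479 and r_T = 0.05262 (each k·C_R^n at C_R = 0.8556).
Overall selectivity = C_S/C_T = r_Sτ/(r_Tτ) = r_S/r_T = 2.81.

2.81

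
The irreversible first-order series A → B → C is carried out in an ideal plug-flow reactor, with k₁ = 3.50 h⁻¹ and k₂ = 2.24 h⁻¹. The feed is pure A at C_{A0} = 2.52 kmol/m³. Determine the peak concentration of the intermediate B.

1.14 kmol/m³

Evaluating C_B at τ_opt = ln(k₂/k₁)/(k₂−k₁) gives C_{B,max}/C_{A0} = (k₁/k₂)^[k₂/(k₂−k₁)].
= (3.50/2.24)^(2.24/(2.24−3.50)) = (1.562)^(-1.778) = 0.4523.
C_{B,max} = 0.4523×2.52 = 1.14 kmol/m³.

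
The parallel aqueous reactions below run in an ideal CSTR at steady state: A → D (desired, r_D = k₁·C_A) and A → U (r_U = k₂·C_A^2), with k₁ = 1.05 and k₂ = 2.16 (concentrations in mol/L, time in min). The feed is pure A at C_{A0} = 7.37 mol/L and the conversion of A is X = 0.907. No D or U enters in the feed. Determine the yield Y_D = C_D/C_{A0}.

Exit C_A = C_{A0}(1−X) = 7.37×0.0930 = 0.6854 mol/L.
In a CSTR the entire volume is at exit conditions, so r_D = 1.05×0.6854 = 0.7197 and r_U = 2.16×0.6854^2 = 1.015.
Fraction of consumed A going to D: r_D/(r_D+r_U) = 0.4149.
C_D = 0.4149·C_{A0}·X = 0.4149×7.37×0.907 = 2.77 mol/L; Y_D = C_D/C_{A0} = 0.376.

0.376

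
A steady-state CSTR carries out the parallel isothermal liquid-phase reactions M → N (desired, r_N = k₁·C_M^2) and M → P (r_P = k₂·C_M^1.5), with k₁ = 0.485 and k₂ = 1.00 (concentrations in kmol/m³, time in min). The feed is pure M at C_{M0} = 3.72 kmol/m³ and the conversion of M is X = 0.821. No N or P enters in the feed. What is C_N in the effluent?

Exit C_M = C_{M0}(1−X) = 3.72×0.179 = 0.6659 kmol/m³.
A CSTR operates uniformly at the exit composition, giving r_N = 0.2150 and r_P = 0.5434 (each k·C_M^n at C_M = 0.6659).
Fraction of consumed M going to N: r_N/(r_N+r_P) = 0.2835.
C_N = 0.2835·C_{M0}·X = 0.2835×3.72×0.821 = 0.866 kmol/m³.

0.866 kmol/m³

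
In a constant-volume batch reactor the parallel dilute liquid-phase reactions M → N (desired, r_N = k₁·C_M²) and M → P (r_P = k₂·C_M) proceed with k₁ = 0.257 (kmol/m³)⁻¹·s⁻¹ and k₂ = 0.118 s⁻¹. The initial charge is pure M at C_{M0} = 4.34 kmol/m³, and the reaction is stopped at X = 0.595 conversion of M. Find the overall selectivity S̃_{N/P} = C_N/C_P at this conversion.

6.28

C_M = C_{M0}(1−X) = 1.758 kmol/m³.
Along a PFR/batch, dC_P/dC_M = −r_P/(r_N+r_P) = −k₂/(k₂+k₁·C_M).
Integrating from C_{M0} to C_M: C_P = (0.118/0.257)·ln[(0.118+0.257·4.34)/(0.118+0.257·1.76)] = 0.4591·ln(1.233/0.5697) = 0.3546 kmol/m³.
Then C_N = (C_{M0}−C_M) − C_P = 2.582 − 0.3546 = 2.228 kmol/m³.
S̃_{N/P} = C_N/C_P = 2.228/0.3546 = 6.28.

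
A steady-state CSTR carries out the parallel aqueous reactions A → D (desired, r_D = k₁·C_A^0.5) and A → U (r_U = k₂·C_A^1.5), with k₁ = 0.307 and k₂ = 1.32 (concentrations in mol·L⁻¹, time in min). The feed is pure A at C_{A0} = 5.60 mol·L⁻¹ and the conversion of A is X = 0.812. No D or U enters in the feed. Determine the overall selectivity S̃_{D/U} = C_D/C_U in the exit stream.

0.221

Exit C_A = C_{A0}(1−X) = 5.60×0.188 = 1.053 mol·L⁻¹.
In a CSTR the entire volume is at exit conditions, so r_D = 0.307×1.053^0.5 = 0.3150 and r_U = 1.32×1.053^1.5 = 1.426.
Overall selectivity = C_D/C_U = r_Dτ/(r_Uτ) = r_D/r_U = 0.221.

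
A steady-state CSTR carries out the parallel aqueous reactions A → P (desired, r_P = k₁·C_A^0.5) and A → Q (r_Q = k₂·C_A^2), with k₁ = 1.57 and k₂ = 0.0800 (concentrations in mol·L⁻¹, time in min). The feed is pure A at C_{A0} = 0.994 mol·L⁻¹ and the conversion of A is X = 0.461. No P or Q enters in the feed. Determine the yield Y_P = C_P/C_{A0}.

Exit C_A = C_{A0}(1−X) = 0.994×0.539 = 0.5358 mol·L⁻¹.
A CSTR operates uniformly at the exit composition, giving r_P = 1.149 and r_Q = 0.02296 (each k·C_A^n at C_A = 0.5358).
Fraction of consumed A going to P: r_P/(r_P+r_Q) = 0.9804.
C_P = 0.9804·C_{A0}·X = 0.9804×0.994×0.461 = 0.449 mol·L⁻¹; Y_P = C_P/C_{A0} = 0.452.

0.452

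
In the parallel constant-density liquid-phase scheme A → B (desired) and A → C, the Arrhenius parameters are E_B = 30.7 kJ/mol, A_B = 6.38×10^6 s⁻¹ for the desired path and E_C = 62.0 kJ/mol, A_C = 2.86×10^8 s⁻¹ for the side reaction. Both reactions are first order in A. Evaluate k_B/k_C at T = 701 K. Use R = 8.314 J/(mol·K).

k_B/k_C = (A_B/A_C)·exp[−(E_B−E_C)/(RT)] = (A_B/A_C)·exp[(E_C−E_B)/(RT)].
(E_C−E_B)/(RT) = (62.0−30.7)×10³/(8.314×701) = 31300/5828 = 5.371.
k_B/k_C = (6.38×10^6/2.86×10^8)·exp(5.371) = 0.02231 × 215.0 = 4.80.
Since E_B < E_C, lowering the temperature improves selectivity toward B.

4.80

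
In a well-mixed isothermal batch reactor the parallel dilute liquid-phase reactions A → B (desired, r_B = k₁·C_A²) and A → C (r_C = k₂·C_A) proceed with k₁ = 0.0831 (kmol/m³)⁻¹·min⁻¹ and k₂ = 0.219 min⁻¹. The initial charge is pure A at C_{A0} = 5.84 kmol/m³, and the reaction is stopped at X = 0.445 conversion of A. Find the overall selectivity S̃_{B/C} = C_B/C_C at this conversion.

C_A = C_{A0}(1−X) = 3.241 kmol/m³.
Along a PFR/batch, dC_C/dC_A = −r_C/(r_B+r_C) = −k₂/(k₂+k₁·C_A).
Integrating from C_{A0} to C_A: C_C = (0.219/0.0831)·ln[(0.219+0.0831·5.84)/(0.219+0.0831·3.24)] = 2.635·ln(0.7043/0.4883) = 0.9651 kmol/m³.
Then C_B = (C_{A0}−C_A) − C_C = 2.599 − 0.9651 = 1.634 kmol/m³.
S̃_{B/C} = C_B/C_C = 1.634/0.9651 = 1.69.

1.69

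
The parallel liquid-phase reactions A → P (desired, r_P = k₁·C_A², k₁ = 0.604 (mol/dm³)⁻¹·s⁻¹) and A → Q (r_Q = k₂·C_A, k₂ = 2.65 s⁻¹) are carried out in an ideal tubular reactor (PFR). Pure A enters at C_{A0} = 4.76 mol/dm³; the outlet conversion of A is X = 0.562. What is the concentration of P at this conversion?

1.16 mol/dm³

C_A = C_{A0}(1−X) = 2.085 mol/dm³.
Along a PFR/batch, dC_Q/dC_A = −r_Q/(r_P+r_Q) = −k₂/(k₂+k₁·C_A).
Integrating from C_{A0} to C_A: C_Q = (2.65/0.604)·ln[(2.65+0.604·4.76)/(2.65+0.604·2.08)] = 4.387·ln(5.525/3.909) = 1.518 mol/dm³.
Then C_P = (C_{A0}−C_A) − C_Q = 2.675 − 1.518 = 1.157 mol/dm³.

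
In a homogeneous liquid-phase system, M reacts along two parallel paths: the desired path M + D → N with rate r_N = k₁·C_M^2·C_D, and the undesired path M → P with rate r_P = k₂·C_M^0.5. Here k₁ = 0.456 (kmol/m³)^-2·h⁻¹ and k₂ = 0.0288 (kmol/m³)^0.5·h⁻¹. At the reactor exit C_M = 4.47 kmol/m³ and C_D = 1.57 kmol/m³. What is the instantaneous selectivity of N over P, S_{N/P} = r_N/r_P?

235

S_{N/P} = r_N/r_P = (k₁·C_M^2·C_D)/(k₂·C_M^0.5) = (k₁/k₂)·C_M^1.5·C_D.
= (0.456×4.470^2×1.570) / (0.0288×4.470^0.5) = 14.30/0.06089 = 235.
Since the desired path is higher order in M, keeping C_M high (PFR or concentrated feed) favours N.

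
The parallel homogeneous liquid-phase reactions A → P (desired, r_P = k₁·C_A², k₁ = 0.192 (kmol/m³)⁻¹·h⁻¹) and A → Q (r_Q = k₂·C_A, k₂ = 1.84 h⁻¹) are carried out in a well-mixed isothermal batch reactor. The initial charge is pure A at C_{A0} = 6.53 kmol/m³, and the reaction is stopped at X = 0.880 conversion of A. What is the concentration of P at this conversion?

C_A = C_{A0}(1−X) = 0.7836 kmol/m³.
Along a PFR/batch, dC_Q/dC_A = −r_Q/(r_P+r_Q) = −k₂/(k₂+k₁·C_A).
Integrating from C_{A0} to C_A: C_Q = (1.84/0.192)·ln[(1.84+0.192·6.53)/(1.84+0.192·0.784)] = 9.583·ln(3.094/1.990) = 4.226 kmol/m³.
Then C_P = (C_{A0}−C_A) − C_Q = 5.746 − 4.226 = 1.520 kmol/m³.

1.52 kmol/m³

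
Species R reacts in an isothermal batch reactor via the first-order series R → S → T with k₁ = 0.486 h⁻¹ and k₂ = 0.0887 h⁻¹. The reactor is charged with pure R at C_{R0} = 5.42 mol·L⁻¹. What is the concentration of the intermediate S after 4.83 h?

Solving the coupled first-order balances gives C_S(t) = [k₁/(k₂−k₁)]·C_{R0}·(e^(−k₁t) − e^(−k₂t)).
e^(−k₁t) = e^(−0.486×4.83) = e^(−2.347) = 0.09562; e^(−k₂t) = e^(−0.4284) = 0.6515.
C_S = 0.486×5.42/(0.0887−0.486) × (0.09562−0.6515) = (-6.630)×(-0.5559) = 3.686 mol·L⁻¹.

3.69 mol·L⁻¹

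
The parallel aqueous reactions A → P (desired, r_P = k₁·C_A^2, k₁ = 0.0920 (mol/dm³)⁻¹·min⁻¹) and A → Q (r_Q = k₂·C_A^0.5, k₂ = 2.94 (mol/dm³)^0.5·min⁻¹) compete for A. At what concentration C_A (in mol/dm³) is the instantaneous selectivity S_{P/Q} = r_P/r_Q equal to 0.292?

S_{P/Q} = (k₁/k₂)·C_A^1.5 ⇒ C_A = (S·k₂/k₁)^(1/1.5).
= (0.292×2.94/0.0920)^(0.6667) = (9.331)^(0.6667) = 4.43 mol/dm³.

4.43 mol/dm³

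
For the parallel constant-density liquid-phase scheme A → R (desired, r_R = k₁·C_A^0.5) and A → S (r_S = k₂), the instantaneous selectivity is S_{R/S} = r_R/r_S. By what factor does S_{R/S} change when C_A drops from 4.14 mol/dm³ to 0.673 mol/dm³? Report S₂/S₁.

S_{R/S} = (k₁/k₂)·C_A^0.5, so S₂/S₁ = (C_{A,2}/C_{A,1})^0.5.
= (0.673/4.14)^0.5 = (0.1626)^0.5 = 0.403.

0.403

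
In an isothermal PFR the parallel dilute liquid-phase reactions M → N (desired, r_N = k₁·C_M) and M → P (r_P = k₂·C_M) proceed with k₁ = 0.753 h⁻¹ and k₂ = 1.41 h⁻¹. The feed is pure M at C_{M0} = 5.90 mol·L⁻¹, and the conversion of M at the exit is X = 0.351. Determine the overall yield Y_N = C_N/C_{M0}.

0.122

C_M = C_{M0}(1−X) = 3.829 mol·L⁻¹.
Both paths are first order in M, so the instantaneous fraction to N is constant: dC_N/d(−C_M) = k₁/(k₁+k₂) = 0.3481.
C_N = 0.3481·(C_{M0}−C_M) = 0.3481×2.071 = 0.721 mol·L⁻¹.
Y_N = C_N/C_{M0} = 0.7209/5.90 = 0.122.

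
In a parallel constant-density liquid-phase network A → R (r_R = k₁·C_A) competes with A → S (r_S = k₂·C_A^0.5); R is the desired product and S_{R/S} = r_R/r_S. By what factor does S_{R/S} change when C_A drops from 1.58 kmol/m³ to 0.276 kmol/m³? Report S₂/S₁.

0.418

S_{R/S} = (k₁/k₂)·C_A^0.5, so S₂/S₁ = (C_{A,2}/C_{A,1})^0.5.
= (0.276/1.58)^0.5 = (0.1747)^0.5 = 0.418.
Selectivity toward R falls as C_A falls — high-concentration operation is favoured.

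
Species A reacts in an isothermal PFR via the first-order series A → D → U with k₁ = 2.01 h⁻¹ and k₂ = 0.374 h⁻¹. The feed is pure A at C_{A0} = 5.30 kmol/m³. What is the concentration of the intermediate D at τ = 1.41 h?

The intermediate concentration in a first-order A→B→C sequence is C_D = k₁C_{A0}(e^(−k₁τ) − e^(−k₂τ))/(k₂−k₁).
e^(−k₁τ) = e^(−2.01×1.41) = e^(−2.834) = 0.05877; e^(−k₂τ) = e^(−0.5273) = 0.5902.
C_D = 2.01×5.30/(0.374−2.01) × (0.05877−0.5902) = (-6.512)×(-0.5314) = 3.460 kmol/m³.

3.46 kmol/m³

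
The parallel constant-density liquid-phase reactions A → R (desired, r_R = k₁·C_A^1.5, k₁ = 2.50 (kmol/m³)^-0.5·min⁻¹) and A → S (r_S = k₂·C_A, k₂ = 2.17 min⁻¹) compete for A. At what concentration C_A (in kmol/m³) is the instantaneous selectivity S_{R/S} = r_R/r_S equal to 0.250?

0.0471 kmol/m³

S_{R/S} = (k₁/k₂)·C_A^0.5 ⇒ C_A = (S·k₂/k₁)^(2).
= (0.250×2.17/2.50)^(2) = (0.2170)^(2) = 0.0471 kmol/m³.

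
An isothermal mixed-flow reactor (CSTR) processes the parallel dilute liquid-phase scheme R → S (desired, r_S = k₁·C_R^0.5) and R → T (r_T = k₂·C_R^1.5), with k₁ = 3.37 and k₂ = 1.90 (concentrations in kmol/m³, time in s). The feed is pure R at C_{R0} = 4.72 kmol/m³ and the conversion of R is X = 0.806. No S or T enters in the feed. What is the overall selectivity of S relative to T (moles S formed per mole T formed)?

1.94

Exit C_R = C_{R0}(1−X) = 4.72×0.194 = 0.9157 kmol/m³.
Rates in a CSTR are evaluated at the outlet concentration: r_S = 3.37×0.9157^0.5 = 3.225, r_T = 1.90×0.9157^1.5 = 1.665.
Overall selectivity = C_S/C_T = r_Sτ/(r_Tτ) = r_S/r_T = 1.94.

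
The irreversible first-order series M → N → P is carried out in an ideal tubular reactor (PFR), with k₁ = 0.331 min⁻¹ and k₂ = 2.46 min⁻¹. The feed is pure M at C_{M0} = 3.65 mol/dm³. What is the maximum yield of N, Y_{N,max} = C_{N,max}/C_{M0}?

Evaluating C_N at τ_opt = ln(k₂/k₁)/(k₂−k₁) gives C_{N,max}/C_{M0} = (k₁/k₂)^[k₂/(k₂−k₁)].
= (0.331/2.46)^(2.46/(2.46−0.331)) = (0.1346)^(1.155) = 0.09851.

0.0985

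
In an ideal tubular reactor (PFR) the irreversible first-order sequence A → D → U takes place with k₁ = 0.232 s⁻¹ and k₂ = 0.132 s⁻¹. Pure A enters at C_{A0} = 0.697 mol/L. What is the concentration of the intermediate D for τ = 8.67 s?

0.299 mol/L

Solving the coupled first-order balances gives C_D(τ) = [k₁/(k₂−k₁)]·C_{A0}·(e^(−k₁τ) − e^(−k₂τ)).
e^(−k₁τ) = e^(−0.232×8.67) = e^(−2.011) = 0.1338; e^(−k₂τ) = e^(−1.144) = 0.3184.
C_D = 0.232×0.697/(0.132−0.232) × (0.1338−0.3184) = (-1.617)×(-0.1846) = 0.2985 mol/L.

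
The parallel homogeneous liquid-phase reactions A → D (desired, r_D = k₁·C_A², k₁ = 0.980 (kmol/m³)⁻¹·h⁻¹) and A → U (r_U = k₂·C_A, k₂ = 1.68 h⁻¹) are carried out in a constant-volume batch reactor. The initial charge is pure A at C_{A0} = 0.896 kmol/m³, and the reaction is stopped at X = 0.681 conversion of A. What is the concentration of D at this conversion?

C_A = C_{A0}(1−X) = 0.2858 kmol/m³.
Along a PFR/batch, dC_U/dC_A = −r_U/(r_D+r_U) = −k₂/(k₂+k₁·C_A).
Integrating from C_{A0} to C_A: C_U = (1.68/0.980)·ln[(1.68+0.980·0.896)/(1.68+0.980·0.286)] = 1.714·ln(2.558/1.960) = 0.4564 kmol/m³.
Then C_D = (C_{A0}−C_A) − C_U = 0.6102 − 0.4564 = 0.1537 kmol/m³.

0.154 kmol/m³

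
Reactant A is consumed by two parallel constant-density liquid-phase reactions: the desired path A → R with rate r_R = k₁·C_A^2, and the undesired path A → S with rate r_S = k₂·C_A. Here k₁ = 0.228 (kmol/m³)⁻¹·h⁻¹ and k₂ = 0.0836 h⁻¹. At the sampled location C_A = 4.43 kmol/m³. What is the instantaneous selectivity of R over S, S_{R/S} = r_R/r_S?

S_{R/S} = r_R/r_S = (k₁·C_A^2)/(k₂·C_A) = (k₁/k₂)·C_A.
= (0.228×4.430^2) / (0.0836×4.430) = 4.474/0.3703 = 12.1.
Since the desired path is higher order in A, keeping C_A high (PFR or concentrated feed) favours R.

12.1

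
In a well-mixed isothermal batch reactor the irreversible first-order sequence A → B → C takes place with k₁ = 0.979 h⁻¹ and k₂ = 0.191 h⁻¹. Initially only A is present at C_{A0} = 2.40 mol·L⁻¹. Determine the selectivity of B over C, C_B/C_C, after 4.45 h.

Solving the coupled first-order balances gives C_B(t) = [k₁/(k₂−k₁)]·C_{A0}·(e^(−k₁t) − e^(−k₂t)).
e^(−k₁t) = e^(−0.979×4.45) = e^(−4.357) = 0.01282; e^(−k₂t) = e^(−0.8500) = 0.4274.
C_B = 0.979×2.40/(0.191−0.979) × (0.01282−0.4274) = (-2.982)×(-0.4146) = 1.236 mol·L⁻¹.
C_A = C_{A0}e^(−k₁t) = 0.03077 mol·L⁻¹, so C_C = C_{A0}−C_A−C_B = 1.133 mol·L⁻¹; C_B/C_C = 1.09.

1.09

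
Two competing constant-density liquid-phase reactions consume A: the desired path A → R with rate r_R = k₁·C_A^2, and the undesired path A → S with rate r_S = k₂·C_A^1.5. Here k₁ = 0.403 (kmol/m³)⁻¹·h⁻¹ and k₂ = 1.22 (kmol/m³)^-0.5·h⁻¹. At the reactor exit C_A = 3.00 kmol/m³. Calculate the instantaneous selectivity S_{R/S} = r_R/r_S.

0.572

S_{R/S} = r_R/r_S = (k₁·C_A^2)/(k₂·C_A^1.5) = (k₁/k₂)·C_A^0.5.
= (0.403×3.000^2) / (1.22×3.000^1.5) = 3.627/6.339 = 0.572.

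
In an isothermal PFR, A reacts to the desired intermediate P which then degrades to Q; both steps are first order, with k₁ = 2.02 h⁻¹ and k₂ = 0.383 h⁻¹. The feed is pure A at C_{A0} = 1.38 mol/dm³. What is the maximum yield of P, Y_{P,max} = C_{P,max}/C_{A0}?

For a first-order series the maximum intermediate yield is C_{P,max}/C_{A0} = (k₁/k₂)^[k₂/(k₂−k₁)].
= (2.02/0.383)^(0.383/(0.383−2.02)) = (5.274)^(-0.2340) = 0.6777.

0.678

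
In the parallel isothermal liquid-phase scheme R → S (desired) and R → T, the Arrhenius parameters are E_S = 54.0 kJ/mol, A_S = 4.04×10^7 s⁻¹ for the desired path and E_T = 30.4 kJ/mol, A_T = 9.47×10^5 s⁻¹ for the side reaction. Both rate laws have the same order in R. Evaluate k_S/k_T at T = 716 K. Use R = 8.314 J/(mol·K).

k_S/k_T = (A_S/A_T)·exp[−(E_S−E_T)/(RT)] = (A_S/A_T)·exp[(E_T−E_S)/(RT)].
(E_T−E_S)/(RT) = (30.4−54.0)×10³/(8.314×716) = -23600/5953 = -3.965.
k_S/k_T = (4.04×10^7/9.47×10^5)·exp(-3.965) = 42.66 × 0.01898 = 0.810.
Since E_S > E_T, raising the temperature improves selectivity toward S.

0.810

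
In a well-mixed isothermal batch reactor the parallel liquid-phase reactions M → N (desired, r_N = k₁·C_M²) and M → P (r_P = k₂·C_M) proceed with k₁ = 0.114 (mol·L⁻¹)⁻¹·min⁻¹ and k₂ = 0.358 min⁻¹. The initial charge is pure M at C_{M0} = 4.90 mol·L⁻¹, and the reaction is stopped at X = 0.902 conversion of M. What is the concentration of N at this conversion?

1.91 mol·L⁻¹

C_M = C_{M0}(1−X) = 0.4802 mol·L⁻¹.
Along a PFR/batch, dC_P/dC_M = −r_P/(r_N+r_P) = −k₂/(k₂+k₁·C_M).
Integrating from C_{M0} to C_M: C_P = (0.358/0.114)·ln[(0.358+0.114·4.90)/(0.358+0.114·0.480)] = 3.140·ln(0.9166/0.4127) = 2.506 mol·L⁻¹.
Then C_N = (C_{M0}−C_M) − C_P = 4.420 − 2.506 = 1.914 mol·L⁻¹.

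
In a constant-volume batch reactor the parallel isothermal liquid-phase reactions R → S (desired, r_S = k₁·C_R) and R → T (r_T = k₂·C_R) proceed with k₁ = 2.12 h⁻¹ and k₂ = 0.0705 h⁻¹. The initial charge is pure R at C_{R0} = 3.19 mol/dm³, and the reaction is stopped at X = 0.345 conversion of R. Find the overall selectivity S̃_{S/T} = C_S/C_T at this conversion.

C_R = C_{R0}(1−X) = 2.089 mol/dm³.
Both paths are first order in R, so the instantaneous fraction to S is constant: dC_S/d(−C_R) = k₁/(k₁+k₂) = 0.9678.
C_S = 0.9678·(C_{R0}−C_R) = 0.9678×1.101 = 1.07 mol/dm³.
C_T = (C_{R0}−C_R)−C_S = 0.03542 mol/dm³; S̃_{S/T} = 1.065/0.03542 = 30.1.

30.1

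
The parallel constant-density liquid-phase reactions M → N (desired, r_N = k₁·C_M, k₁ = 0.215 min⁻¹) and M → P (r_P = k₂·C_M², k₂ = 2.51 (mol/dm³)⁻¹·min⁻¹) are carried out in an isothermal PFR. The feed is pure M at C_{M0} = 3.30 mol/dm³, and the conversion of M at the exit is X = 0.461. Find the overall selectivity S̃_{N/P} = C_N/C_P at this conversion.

0.0348

C_M = C_{M0}(1−X) = 1.779 mol/dm³.
Along a PFR/batch, dC_N/dC_M = −r_N/(r_N+r_P) = −k₁/(k₁+k₂·C_M).
Integrating from C_{M0} to C_M: C_N = (0.215/2.51)·ln[(0.215+2.51·3.30)/(0.215+2.51·1.78)] = 0.08566·ln(8.498/4.680) = 0.05111 mol/dm³.
C_P = (C_{M0}−C_M)−C_N = 1.470 mol/dm³; S̃_{N/P} = 0.05111/1.470 = 0.0348.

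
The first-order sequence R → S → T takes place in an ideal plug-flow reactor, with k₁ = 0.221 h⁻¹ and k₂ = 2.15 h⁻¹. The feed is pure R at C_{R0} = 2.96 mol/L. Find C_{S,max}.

0.234 mol/L

Evaluating C_S at τ_opt = ln(k₂/k₁)/(k₂−k₁) gives C_{S,max}/C_{R0} = (k₁/k₂)^[k₂/(k₂−k₁)].
= (0.221/2.15)^(2.15/(2.15−0.221)) = (0.1028)^(1.115) = 0.07921.
C_{S,max} = 0.07921×2.96 = 0.234 mol/L.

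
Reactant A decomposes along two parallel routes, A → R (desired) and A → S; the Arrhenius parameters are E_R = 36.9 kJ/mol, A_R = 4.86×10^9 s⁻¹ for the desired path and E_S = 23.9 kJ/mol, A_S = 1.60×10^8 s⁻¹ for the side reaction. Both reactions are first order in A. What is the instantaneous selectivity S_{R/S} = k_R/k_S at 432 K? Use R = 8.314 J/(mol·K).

Since both paths have the same order in A, the concentration cancels and S_{R/S} = k_R/k_S = (A_R/A_S)·exp[(E_S−E_R)/(RT)].
(E_S−E_R)/(RT) = (23.9−36.9)×10³/(8.314×432) = -13000/3592 = -3.620.
k_R/k_S = (4.86×10^9/1.60×10^8)·exp(-3.620) = 30.38 × 0.02680 = 0.814.
Since E_R > E_S, raising the temperature improves selectivity toward R.

0.814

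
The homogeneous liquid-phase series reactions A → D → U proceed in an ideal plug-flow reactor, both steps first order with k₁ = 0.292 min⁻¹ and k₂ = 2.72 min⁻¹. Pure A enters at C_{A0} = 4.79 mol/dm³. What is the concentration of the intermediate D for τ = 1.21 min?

For first-order series with pure A initially, C_D(τ) = k₁C_{A0}/(k₂−k₁)·(e^(−k₁τ) − e^(−k₂τ)).
e^(−k₁τ) = e^(−0.292×1.21) = e^(−0.3533) = 0.7024; e^(−k₂τ) = e^(−3.291) = 0.03721.
C_D = 0.292×4.79/(2.72−0.292) × (0.7024−0.03721) = 0.5761×0.6651 = 0.3832 mol/dm³.

0.383 mol/dm³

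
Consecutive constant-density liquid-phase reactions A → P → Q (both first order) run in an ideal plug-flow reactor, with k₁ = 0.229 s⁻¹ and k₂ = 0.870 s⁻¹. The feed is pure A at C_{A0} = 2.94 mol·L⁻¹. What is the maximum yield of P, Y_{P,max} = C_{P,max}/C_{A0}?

0.163

For a first-order series the maximum intermediate yield is C_{P,max}/C_{A0} = (k₁/k₂)^[k₂/(k₂−k₁)].
= (0.229/0.870)^(0.870/(0.870−0.229)) = (0.2632)^(1.357) = 0.1634.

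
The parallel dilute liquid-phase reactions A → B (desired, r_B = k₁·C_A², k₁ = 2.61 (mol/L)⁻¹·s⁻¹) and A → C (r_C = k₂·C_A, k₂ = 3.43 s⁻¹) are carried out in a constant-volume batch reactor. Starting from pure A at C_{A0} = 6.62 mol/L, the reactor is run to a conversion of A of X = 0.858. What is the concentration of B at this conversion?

4.03 mol/L

C_A = C_{A0}(1−X) = 0.9400 mol/L.
Along a PFR/batch, dC_C/dC_A = −r_C/(r_B+r_C) = −k₂/(k₂+k₁·C_A).
Integrating from C_{A0} to C_A: C_C = (3.43/2.61)·ln[(3.43+2.61·6.62)/(3.43+2.61·0.940)] = 1.314·ln(20.71/5.884) = 1.654 mol/L.
Then C_B = (C_{A0}−C_A) − C_C = 5.680 − 1.654 = 4.026 mol/L.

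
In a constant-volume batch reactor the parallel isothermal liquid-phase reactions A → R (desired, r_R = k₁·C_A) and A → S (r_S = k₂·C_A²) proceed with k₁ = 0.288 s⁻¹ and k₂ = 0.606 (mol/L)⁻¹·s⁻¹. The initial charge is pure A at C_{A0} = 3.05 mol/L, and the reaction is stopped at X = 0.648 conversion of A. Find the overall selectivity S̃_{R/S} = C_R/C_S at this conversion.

C_A = C_{A0}(1−X) = 1.074 mol/L.
Along a PFR/batch, dC_R/dC_A = −r_R/(r_R+r_S) = −k₁/(k₁+k₂·C_A).
Integrating from C_{A0} to C_A: C_R = (0.288/0.606)·ln[(0.288+0.606·3.05)/(0.288+0.606·1.07)] = 0.4752·ln(2.136/0.9386) = 0.3909 mol/L.
C_S = (C_{A0}−C_A)−C_R = 1.586 mol/L; S̃_{R/S} = 0.3909/1.586 = 0.247.

0.247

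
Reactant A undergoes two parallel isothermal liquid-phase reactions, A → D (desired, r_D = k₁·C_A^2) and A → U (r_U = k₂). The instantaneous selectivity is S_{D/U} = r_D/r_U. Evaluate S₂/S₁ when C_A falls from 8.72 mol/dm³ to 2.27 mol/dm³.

S_{D/U} = (k₁/k₂)·C_A^2, so S₂/S₁ = (C_{A,2}/C_{A,1})^2.
= (2.27/8.72)^2 = (0.2603)^2 = 0.0678.

0.0678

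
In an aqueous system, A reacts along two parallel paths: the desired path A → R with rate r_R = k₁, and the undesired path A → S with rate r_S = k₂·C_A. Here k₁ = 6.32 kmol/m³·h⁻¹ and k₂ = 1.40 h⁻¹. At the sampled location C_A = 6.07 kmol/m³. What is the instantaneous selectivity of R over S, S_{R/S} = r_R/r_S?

0.744

S_{R/S} = r_R/r_S = (k₁)/(k₂·C_A) = (k₁/k₂)·C_A⁻¹.
= (6.32) / (1.40×6.070) = 6.320/8.498 = 0.744.
The undesired path is higher order in A, so low C_A (CSTR or dilute feed) favours R.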